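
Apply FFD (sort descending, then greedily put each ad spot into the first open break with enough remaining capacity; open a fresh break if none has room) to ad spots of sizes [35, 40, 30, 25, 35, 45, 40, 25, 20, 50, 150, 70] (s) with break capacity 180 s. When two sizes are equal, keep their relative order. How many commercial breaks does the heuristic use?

4

Sorted descending: 150, 70, 50, 45, 40, 40, 35, 35, 30, 25, 25, 20.
  150 → break 1 (new)  [load 150/180]
  70 → break 2 (new)  [load 70/180]
  50 → break 2  [load 120/180]
  45 → break 2  [load 165/180]
  40 → break 3 (new)  [load 40/180]
  40 → break 3  [load 80/180]
  35 → break 3  [load 115/180]
  35 → break 3  [load 150/180]
  30 → break 1  [load 180/180]
  25 → break 3  [load 175/180]
  25 → break 4 (new)  [load 25/180]
  20 → break 4  [load 45/180]
4 commercial breaks opened.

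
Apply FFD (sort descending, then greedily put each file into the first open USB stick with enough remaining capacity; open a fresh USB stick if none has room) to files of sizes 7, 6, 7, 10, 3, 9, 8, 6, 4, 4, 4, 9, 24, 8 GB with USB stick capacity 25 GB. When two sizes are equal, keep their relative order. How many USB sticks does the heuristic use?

Sorted descending: 24, 10, 9, 9, 8, 8, 7, 7, 6, 6, 4, 4, 4, 3.
  24 → USB stick 1 (new)  [load 24/25]
  10 → USB stick 2 (new)  [load 10/25]
  9 → USB stick 2  [load 19/25]
  9 → USB stick 3 (new)  [load 9/25]
  8 → USB stick 3  [load 17/25]
  8 → USB stick 3  [load 25/25]
  7 → USB stick 4 (new)  [load 7/25]
  7 → USB stick 4  [load 14/25]
  6 → USB stick 2  [load 25/25]
  6 → USB stick 4  [load 20/25]
  4 → USB stick 4  [load 24/25]
  4 → USB stick 5 (new)  [load 4/25]
  4 → USB stick 5  [load 8/25]
  3 → USB stick 5  [load 11/25]
5 USB sticks opened.

5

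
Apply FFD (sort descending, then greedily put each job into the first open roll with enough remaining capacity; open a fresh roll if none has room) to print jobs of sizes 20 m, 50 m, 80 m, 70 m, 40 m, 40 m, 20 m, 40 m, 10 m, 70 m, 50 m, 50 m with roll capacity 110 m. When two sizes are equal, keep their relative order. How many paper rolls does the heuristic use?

Sorted descending: 80, 70, 70, 50, 50, 50, 40, 40, 40, 20, 20, 10.
  80 → roll 1 (new)  [load 80/110]
  70 → roll 2 (new)  [load 70/110]
  70 → roll 3 (new)  [load 70/110]
  50 → roll 4 (new)  [load 50/110]
  50 → roll 4  [load 100/110]
  50 → roll 5 (new)  [load 50/110]
  40 → roll 2  [load 110/110]
  40 → roll 3  [load 110/110]
  40 → roll 5  [load 90/110]
  20 → roll 1  [load 100/110]
  20 → roll 5  [load 110/110]
  10 → roll 1  [load 110/110]
5 paper rolls opened.

5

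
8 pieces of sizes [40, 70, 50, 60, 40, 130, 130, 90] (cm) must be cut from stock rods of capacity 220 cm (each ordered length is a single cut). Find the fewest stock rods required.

Total = 130 + 130 + 90 + 70 + 60 + 50 + 40 + 40 = 610 cm.
Lower bound: ⌈610/220⌉ = 3 stock rods.
A packing using 3 stock rods:
  stock rod 1: 130 + 90 = 220
  stock rod 2: 130 + 70 = 200
  stock rod 3: 60 + 50 + 40 + 40 = 190
This matches the lower bound, so 3 is optimal.

3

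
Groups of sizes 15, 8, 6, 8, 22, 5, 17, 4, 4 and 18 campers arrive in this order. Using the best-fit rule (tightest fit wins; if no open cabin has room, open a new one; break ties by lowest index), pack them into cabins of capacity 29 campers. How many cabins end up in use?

4

  15 → cabin 1 (new)  [load 15/29]
  8 → cabin 1  [load 23/29]
  6 → cabin 1  [load 29/29]
  8 → cabin 2 (new)  [load 8/29]
  22 → cabin 3 (new)  [load 22/29]
  5 → cabin 3  [load 27/29]
  17 → cabin 2  [load 25/29]
  4 → cabin 2  [load 29/29]
  4 → cabin 4 (new)  [load 4/29]
  18 → cabin 4  [load 22/29]
4 cabins opened.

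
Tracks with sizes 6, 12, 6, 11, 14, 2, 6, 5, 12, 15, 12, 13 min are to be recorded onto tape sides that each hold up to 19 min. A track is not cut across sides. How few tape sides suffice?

Total = 15 + 14 + 13 + 12 + 12 + 12 + 11 + 6 + 6 + 6 + 5 + 2 = 114 min.
Lower bound: ⌈114/19⌉ = 6 tape sides.
Also, 7 tracks each exceed 19/2 min, and no two of those can share a side, so at least 7 tape sides are needed.
A packing using 7 tape sides:
  side 1: 15 + 2 = 17
  side 2: 14 + 5 = 19
  side 3: 13 + 6 = 19
  side 4: 12 + 6 = 18
  side 5: 12 + 6 = 18
  side 6: 12 = 12
  side 7: 11 = 11
This matches the lower bound, so 7 is optimal.

7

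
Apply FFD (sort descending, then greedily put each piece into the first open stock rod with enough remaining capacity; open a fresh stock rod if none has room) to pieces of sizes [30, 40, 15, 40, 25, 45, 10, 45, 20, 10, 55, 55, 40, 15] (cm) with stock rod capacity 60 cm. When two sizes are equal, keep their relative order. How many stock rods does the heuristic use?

8

Sorted descending: 55, 55, 45, 45, 40, 40, 40, 30, 25, 20, 15, 15, 10, 10.
  55 → stock rod 1 (new)  [load 55/60]
  55 → stock rod 2 (new)  [load 55/60]
  45 → stock rod 3 (new)  [load 45/60]
  45 → stock rod 4 (new)  [load 45/60]
  40 → stock rod 5 (new)  [load 40/60]
  40 → stock rod 6 (new)  [load 40/60]
  40 → stock rod 7 (new)  [load 40/60]
  30 → stock rod 8 (new)  [load 30/60]
  25 → stock rod 8  [load 55/60]
  20 → stock rod 5  [load 60/60]
  15 → stock rod 3  [load 60/60]
  15 → stock rod 4  [load 60/60]
  10 → stock rod 6  [load 50/60]
  10 → stock rod 6  [load 60/60]
8 stock rods opened.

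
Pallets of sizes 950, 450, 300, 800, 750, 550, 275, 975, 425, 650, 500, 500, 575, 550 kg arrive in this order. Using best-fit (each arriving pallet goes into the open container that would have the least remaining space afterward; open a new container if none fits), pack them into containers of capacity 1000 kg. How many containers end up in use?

  950 → container 1 (new)  [load 950/1000]
  450 → container 2 (new)  [load 450/1000]
  300 → container 2  [load 750/1000]
  800 → container 3 (new)  [load 800/1000]
  750 → container 4 (new)  [load 750/1000]
  550 → container 5 (new)  [load 550/1000]
  275 → container 5  [load 825/1000]
  975 → container 6 (new)  [load 975/1000]
  425 → container 7 (new)  [load 425/1000]
  650 → container 8 (new)  [load 650/1000]
  500 → container 7  [load 925/1000]
  500 → container 9 (new)  [load 500/1000]
  575 → container 10 (new)  [load 575/1000]
  550 → container 11 (new)  [load 550/1000]
11 containers opened.

11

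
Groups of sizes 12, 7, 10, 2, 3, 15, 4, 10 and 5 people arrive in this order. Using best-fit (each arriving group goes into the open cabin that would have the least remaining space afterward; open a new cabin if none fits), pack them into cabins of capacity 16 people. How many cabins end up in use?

  12 → cabin 1 (new)  [load 12/16]
  7 → cabin 2 (new)  [load 7/16]
  10 → cabin 3 (new)  [load 10/16]
  2 → cabin 1  [load 14/16]
  3 → cabin 3  [load 13/16]
  15 → cabin 4 (new)  [load 15/16]
  4 → cabin 2  [load 11/16]
  10 → cabin 5 (new)  [load 10/16]
  5 → cabin 2  [load 16/16]
5 cabins opened.

5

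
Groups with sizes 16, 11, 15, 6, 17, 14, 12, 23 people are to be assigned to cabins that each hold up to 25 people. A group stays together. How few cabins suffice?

6

Total = 23 + 17 + 16 + 15 + 14 + 12 + 11 + 6 = 114 people.
Lower bound: ⌈114/25⌉ = 5 cabins.
A packing using 6 cabins:
  cabin 1: 23 = 23
  cabin 2: 17 + 6 = 23
  cabin 3: 16 = 16
  cabin 4: 15 = 15
  cabin 5: 14 + 11 = 25
  cabin 6: 12 = 12
No arrangement into 5 cabins stays within capacity, so 6 is optimal.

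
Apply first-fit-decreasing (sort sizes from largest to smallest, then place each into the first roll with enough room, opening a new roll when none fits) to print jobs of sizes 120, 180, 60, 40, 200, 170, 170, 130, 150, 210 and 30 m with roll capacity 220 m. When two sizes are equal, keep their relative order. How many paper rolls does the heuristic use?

Sorted descending: 210, 200, 180, 170, 170, 150, 130, 120, 60, 40, 30.
  210 → roll 1 (new)  [load 210/220]
  200 → roll 2 (new)  [load 200/220]
  180 → roll 3 (new)  [load 180/220]
  170 → roll 4 (new)  [load 170/220]
  170 → roll 5 (new)  [load 170/220]
  150 → roll 6 (new)  [load 150/220]
  130 → roll 7 (new)  [load 130/220]
  120 → roll 8 (new)  [load 120/220]
  60 → roll 6  [load 210/220]
  40 → roll 3  [load 220/220]
  30 → roll 4  [load 200/220]
8 paper rolls opened.

8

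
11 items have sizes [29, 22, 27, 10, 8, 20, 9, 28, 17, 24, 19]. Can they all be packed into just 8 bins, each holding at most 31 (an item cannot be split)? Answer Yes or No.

Yes

A valid assignment using 8 bins:
  bin 1: 29 = 29
  bin 2: 28 = 28
  bin 3: 27 = 27
  bin 4: 24 = 24
  bin 5: 22 + 9 = 31
  bin 6: 20 + 10 = 30
  bin 7: 19 + 8 = 27
  bin 8: 17 = 17
Every load is within 31, so 8 bins suffice.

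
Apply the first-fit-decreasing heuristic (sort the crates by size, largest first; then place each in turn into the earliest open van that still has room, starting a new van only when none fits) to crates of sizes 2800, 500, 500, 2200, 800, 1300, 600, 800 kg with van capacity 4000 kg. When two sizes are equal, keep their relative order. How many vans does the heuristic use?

Sorted descending: 2800, 2200, 1300, 800, 800, 600, 500, 500.
  2800 → van 1 (new)  [load 2800/4000]
  2200 → van 2 (new)  [load 2200/4000]
  1300 → van 2  [load 3500/4000]
  800 → van 1  [load 3600/4000]
  800 → van 3 (new)  [load 800/4000]
  600 → van 3  [load 1400/4000]
  500 → van 2  [load 4000/4000]
  500 → van 3  [load 1900/4000]
3 vans opened.

3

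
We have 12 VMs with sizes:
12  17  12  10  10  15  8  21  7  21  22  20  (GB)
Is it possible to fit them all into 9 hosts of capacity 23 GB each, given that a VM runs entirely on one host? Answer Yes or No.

A valid assignment using 9 hosts:
  host 1: 22 = 22
  host 2: 21 = 21
  host 3: 21 = 21
  host 4: 20 = 20
  host 5: 17 = 17
  host 6: 15 + 8 = 23
  host 7: 12 + 10 = 22
  host 8: 12 + 10 = 22
  host 9: 7 = 7
Every load is within 23 GB, so 9 hosts suffice.

Yes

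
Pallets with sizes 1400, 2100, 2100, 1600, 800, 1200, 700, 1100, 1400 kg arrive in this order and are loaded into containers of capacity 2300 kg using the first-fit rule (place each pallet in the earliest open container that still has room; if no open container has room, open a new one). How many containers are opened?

6

  1400 → container 1 (new)  [load 1400/2300]
  2100 → container 2 (new)  [load 2100/2300]
  2100 → container 3 (new)  [load 2100/2300]
  1600 → container 4 (new)  [load 1600/2300]
  800 → container 1  [load 2200/2300]
  1200 → container 5 (new)  [load 1200/2300]
  700 → container 4  [load 2300/2300]
  1100 → container 5  [load 2300/2300]
  1400 → container 6 (new)  [load 1400/2300]
6 containers opened.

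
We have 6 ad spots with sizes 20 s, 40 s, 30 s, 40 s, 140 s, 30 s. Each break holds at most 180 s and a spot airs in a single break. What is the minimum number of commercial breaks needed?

Total = 140 + 40 + 40 + 30 + 30 + 20 = 300 s.
Lower bound: ⌈300/180⌉ = 2 commercial breaks.
A packing using 2 commercial breaks:
  break 1: 140 + 40 = 180
  break 2: 40 + 30 + 30 + 20 = 120
This matches the lower bound, so 2 is optimal.

2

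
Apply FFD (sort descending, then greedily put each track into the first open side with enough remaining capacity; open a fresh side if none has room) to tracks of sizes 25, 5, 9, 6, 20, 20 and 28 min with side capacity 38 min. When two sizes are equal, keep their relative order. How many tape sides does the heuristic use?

4

Sorted descending: 28, 25, 20, 20, 9, 6, 5.
  28 → side 1 (new)  [load 28/38]
  25 → side 2 (new)  [load 25/38]
  20 → side 3 (new)  [load 20/38]
  20 → side 4 (new)  [load 20/38]
  9 → side 1  [load 37/38]
  6 → side 2  [load 31/38]
  5 → side 2  [load 36/38]
4 tape sides opened.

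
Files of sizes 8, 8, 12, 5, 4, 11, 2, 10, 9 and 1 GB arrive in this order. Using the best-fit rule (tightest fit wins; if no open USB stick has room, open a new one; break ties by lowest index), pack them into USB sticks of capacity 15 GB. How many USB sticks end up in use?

  8 → USB stick 1 (new)  [load 8/15]
  8 → USB stick 2 (new)  [load 8/15]
  12 → USB stick 3 (new)  [load 12/15]
  5 → USB stick 1  [load 13/15]
  4 → USB stick 2  [load 12/15]
  11 → USB stick 4 (new)  [load 11/15]
  2 → USB stick 1  [load 15/15]
  10 → USB stick 5 (new)  [load 10/15]
  9 → USB stick 6 (new)  [load 9/15]
  1 → USB stick 2  [load 13/15]
6 USB sticks opened.

6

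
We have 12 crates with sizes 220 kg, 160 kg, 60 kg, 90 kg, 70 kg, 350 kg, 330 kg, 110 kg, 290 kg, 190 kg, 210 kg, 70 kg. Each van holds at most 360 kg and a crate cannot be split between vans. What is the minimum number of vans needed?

7

Total = 350 + 330 + 290 + 220 + 210 + 190 + 160 + 110 + 90 + 70 + 70 + 60 = 2150 kg.
Lower bound: ⌈2150/360⌉ = 6 vans.
A packing using 7 vans:
  van 1: 350 = 350
  van 2: 330 = 330
  van 3: 290 + 70 = 360
  van 4: 220 + 110 = 330
  van 5: 210 + 90 + 60 = 360
  van 6: 190 + 160 = 350
  van 7: 70 = 70
No arrangement into 6 vans stays within capacity, so 7 is optimal.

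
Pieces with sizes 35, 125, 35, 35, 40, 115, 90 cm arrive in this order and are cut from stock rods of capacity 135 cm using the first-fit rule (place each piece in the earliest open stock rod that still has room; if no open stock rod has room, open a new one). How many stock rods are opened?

  35 → stock rod 1 (new)  [load 35/135]
  125 → stock rod 2 (new)  [load 125/135]
  35 → stock rod 1  [load 70/135]
  35 → stock rod 1  [load 105/135]
  40 → stock rod 3 (new)  [load 40/135]
  115 → stock rod 4 (new)  [load 115/135]
  90 → stock rod 3  [load 130/135]
4 stock rods opened.

4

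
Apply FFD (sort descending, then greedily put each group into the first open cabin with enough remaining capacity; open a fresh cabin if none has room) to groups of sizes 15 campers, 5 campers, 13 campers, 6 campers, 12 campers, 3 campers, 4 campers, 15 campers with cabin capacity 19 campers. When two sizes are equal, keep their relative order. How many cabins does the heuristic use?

Sorted descending: 15, 15, 13, 12, 6, 5, 4, 3.
  15 → cabin 1 (new)  [load 15/19]
  15 → cabin 2 (new)  [load 15/19]
  13 → cabin 3 (new)  [load 13/19]
  12 → cabin 4 (new)  [load 12/19]
  6 → cabin 3  [load 19/19]
  5 → cabin 4  [load 17/19]
  4 → cabin 1  [load 19/19]
  3 → cabin 2  [load 18/19]
4 cabins opened.

4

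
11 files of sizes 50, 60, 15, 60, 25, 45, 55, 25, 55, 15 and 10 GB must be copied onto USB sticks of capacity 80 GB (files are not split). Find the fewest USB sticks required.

Total = 60 + 60 + 55 + 55 + 50 + 45 + 25 + 25 + 15 + 15 + 10 = 415 GB.
Lower bound: ⌈415/80⌉ = 6 USB sticks.
A packing using 6 USB sticks:
  USB stick 1: 60 + 15 = 75
  USB stick 2: 60 + 15 = 75
  USB stick 3: 55 + 25 = 80
  USB stick 4: 55 + 25 = 80
  USB stick 5: 50 + 10 = 60
  USB stick 6: 45 = 45
This matches the lower bound, so 6 is optimal.

6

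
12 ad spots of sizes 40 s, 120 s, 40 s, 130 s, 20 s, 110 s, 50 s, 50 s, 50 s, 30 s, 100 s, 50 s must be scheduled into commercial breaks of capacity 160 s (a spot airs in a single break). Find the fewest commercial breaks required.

5

Total = 130 + 120 + 110 + 100 + 50 + 50 + 50 + 50 + 40 + 40 + 30 + 20 = 790 s.
Lower bound: ⌈790/160⌉ = 5 commercial breaks.
A packing using 5 commercial breaks:
  break 1: 130 + 30 = 160
  break 2: 120 + 40 = 160
  break 3: 110 + 50 = 160
  break 4: 100 + 50 = 150
  break 5: 50 + 50 + 40 + 20 = 160
This matches the lower bound, so 5 is optimal.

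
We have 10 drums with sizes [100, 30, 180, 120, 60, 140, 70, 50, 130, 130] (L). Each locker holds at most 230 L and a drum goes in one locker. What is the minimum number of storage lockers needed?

Total = 180 + 140 + 130 + 130 + 120 + 100 + 70 + 60 + 50 + 30 = 1010 L.
Lower bound: ⌈1010/230⌉ = 5 storage lockers.
A packing using 5 storage lockers:
  locker 1: 180 + 50 = 230
  locker 2: 140 + 70 = 210
  locker 3: 130 + 100 = 230
  locker 4: 130 + 60 + 30 = 220
  locker 5: 120 = 120
This matches the lower bound, so 5 is optimal.

5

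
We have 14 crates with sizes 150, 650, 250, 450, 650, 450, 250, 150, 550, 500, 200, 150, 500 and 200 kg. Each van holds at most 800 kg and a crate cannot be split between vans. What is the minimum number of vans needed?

Total = 650 + 650 + 550 + 500 + 500 + 450 + 450 + 250 + 250 + 200 + 200 + 150 + 150 + 150 = 5100 kg.
Lower bound: ⌈5100/800⌉ = 7 vans.
A packing using 7 vans:
  van 1: 650 + 150 = 800
  van 2: 650 + 150 = 800
  van 3: 550 + 250 = 800
  van 4: 500 + 250 = 750
  van 5: 500 + 200 = 700
  van 6: 450 + 200 + 150 = 800
  van 7: 450 = 450
This matches the lower bound, so 7 is optimal.

7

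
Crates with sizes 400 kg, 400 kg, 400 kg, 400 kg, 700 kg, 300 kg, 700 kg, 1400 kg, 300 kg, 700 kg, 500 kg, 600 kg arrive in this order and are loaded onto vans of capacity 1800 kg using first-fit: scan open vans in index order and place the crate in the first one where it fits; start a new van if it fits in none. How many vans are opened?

4

  400 → van 1 (new)  [load 400/1800]
  400 → van 1  [load 800/1800]
  400 → van 1  [load 1200/1800]
  400 → van 1  [load 1600/1800]
  700 → van 2 (new)  [load 700/1800]
  300 → van 2  [load 1000/1800]
  700 → van 2  [load 1700/1800]
  1400 → van 3 (new)  [load 1400/1800]
  300 → van 3  [load 1700/1800]
  700 → van 4 (new)  [load 700/1800]
  500 → van 4  [load 1200/1800]
  600 → van 4  [load 1800/1800]
4 vans opened.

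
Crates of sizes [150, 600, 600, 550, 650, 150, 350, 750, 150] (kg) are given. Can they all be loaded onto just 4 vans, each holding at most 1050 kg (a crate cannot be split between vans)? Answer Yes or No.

No

Total = 3950 kg; ⌈3950/1050⌉ = 4.
5 crates each exceed half the capacity and cannot share a van, forcing at least 5 vans.
At least 5 vans are required, but only 4 are allowed.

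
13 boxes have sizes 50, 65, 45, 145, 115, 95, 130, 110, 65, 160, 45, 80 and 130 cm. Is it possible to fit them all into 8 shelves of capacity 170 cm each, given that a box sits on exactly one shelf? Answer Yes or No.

Total = 1235 cm; ⌈1235/170⌉ = 8.
The bound of 8 does not rule out 8, but exhaustive search shows no assignment into 8 shelves of capacity 170 cm exists — the minimum is 9.

No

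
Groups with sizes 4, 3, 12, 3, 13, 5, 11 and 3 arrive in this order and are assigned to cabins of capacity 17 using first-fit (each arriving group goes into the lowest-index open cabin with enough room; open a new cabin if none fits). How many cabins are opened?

4

  4 → cabin 1 (new)  [load 4/17]
  3 → cabin 1  [load 7/17]
  12 → cabin 2 (new)  [load 12/17]
  3 → cabin 1  [load 10/17]
  13 → cabin 3 (new)  [load 13/17]
  5 → cabin 1  [load 15/17]
  11 → cabin 4 (new)  [load 11/17]
  3 → cabin 2  [load 15/17]
4 cabins opened.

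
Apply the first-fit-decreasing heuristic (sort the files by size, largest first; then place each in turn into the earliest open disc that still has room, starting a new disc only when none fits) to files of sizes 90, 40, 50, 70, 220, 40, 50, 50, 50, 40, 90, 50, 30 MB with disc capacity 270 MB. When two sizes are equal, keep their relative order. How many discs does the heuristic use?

4

Sorted descending: 220, 90, 90, 70, 50, 50, 50, 50, 50, 40, 40, 40, 30.
  220 → disc 1 (new)  [load 220/270]
  90 → disc 2 (new)  [load 90/270]
  90 → disc 2  [load 180/270]
  70 → disc 2  [load 250/270]
  50 → disc 1  [load 270/270]
  50 → disc 3 (new)  [load 50/270]
  50 → disc 3  [load 100/270]
  50 → disc 3  [load 150/270]
  50 → disc 3  [load 200/270]
  40 → disc 3  [load 240/270]
  40 → disc 4 (new)  [load 40/270]
  40 → disc 4  [load 80/270]
  30 → disc 3  [load 270/270]
4 discs opened.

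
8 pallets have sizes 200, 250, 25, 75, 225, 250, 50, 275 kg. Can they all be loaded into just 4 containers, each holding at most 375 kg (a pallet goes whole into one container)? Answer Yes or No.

Total = 1350 kg; ⌈1350/375⌉ = 4.
5 pallets each exceed half the capacity and cannot share a container, forcing at least 5 containers.
At least 5 containers are required, but only 4 are allowed.

No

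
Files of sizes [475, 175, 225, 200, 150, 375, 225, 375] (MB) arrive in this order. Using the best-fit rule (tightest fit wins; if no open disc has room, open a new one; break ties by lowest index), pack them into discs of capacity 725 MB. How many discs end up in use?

  475 → disc 1 (new)  [load 475/725]
  175 → disc 1  [load 650/725]
  225 → disc 2 (new)  [load 225/725]
  200 → disc 2  [load 425/725]
  150 → disc 2  [load 575/725]
  375 → disc 3 (new)  [load 375/725]
  225 → disc 3  [load 600/725]
  375 → disc 4 (new)  [load 375/725]
4 discs opened.

4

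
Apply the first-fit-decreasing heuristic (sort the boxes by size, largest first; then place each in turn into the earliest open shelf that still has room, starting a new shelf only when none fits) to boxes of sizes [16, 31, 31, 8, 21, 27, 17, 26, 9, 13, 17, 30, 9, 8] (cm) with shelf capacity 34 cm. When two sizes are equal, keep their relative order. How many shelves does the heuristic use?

Sorted descending: 31, 31, 30, 27, 26, 21, 17, 17, 16, 13, 9, 9, 8, 8.
  31 → shelf 1 (new)  [load 31/34]
  31 → shelf 2 (new)  [load 31/34]
  30 → shelf 3 (new)  [load 30/34]
  27 → shelf 4 (new)  [load 27/34]
  26 → shelf 5 (new)  [load 26/34]
  21 → shelf 6 (new)  [load 21/34]
  17 → shelf 7 (new)  [load 17/34]
  17 → shelf 7  [load 34/34]
  16 → shelf 8 (new)  [load 16/34]
  13 → shelf 6  [load 34/34]
  9 → shelf 8  [load 25/34]
  9 → shelf 8  [load 34/34]
  8 → shelf 5  [load 34/34]
  8 → shelf 9 (new)  [load 8/34]
9 shelves opened.

9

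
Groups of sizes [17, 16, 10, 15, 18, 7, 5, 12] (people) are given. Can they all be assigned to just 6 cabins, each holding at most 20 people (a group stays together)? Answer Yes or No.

A valid assignment using 6 cabins:
  cabin 1: 18 = 18
  cabin 2: 17 = 17
  cabin 3: 16 = 16
  cabin 4: 15 + 5 = 20
  cabin 5: 12 + 7 = 19
  cabin 6: 10 = 10
Every load is within 20 people, so 6 cabins suffice.

Yes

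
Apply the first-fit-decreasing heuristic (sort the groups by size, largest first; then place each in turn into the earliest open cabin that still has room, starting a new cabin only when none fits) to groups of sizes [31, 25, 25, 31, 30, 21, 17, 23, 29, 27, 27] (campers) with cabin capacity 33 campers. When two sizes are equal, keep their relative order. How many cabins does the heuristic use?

11

Sorted descending: 31, 31, 30, 29, 27, 27, 25, 25, 23, 21, 17.
  31 → cabin 1 (new)  [load 31/33]
  31 → cabin 2 (new)  [load 31/33]
  30 → cabin 3 (new)  [load 30/33]
  29 → cabin 4 (new)  [load 29/33]
  27 → cabin 5 (new)  [load 27/33]
  27 → cabin 6 (new)  [load 27/33]
  25 → cabin 7 (new)  [load 25/33]
  25 → cabin 8 (new)  [load 25/33]
  23 → cabin 9 (new)  [load 23/33]
  21 → cabin 10 (new)  [load 21/33]
  17 → cabin 11 (new)  [load 17/33]
11 cabins opened.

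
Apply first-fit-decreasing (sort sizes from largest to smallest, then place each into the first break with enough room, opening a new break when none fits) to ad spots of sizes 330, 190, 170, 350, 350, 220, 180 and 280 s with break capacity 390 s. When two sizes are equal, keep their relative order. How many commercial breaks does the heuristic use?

6

Sorted descending: 350, 350, 330, 280, 220, 190, 180, 170.
  350 → break 1 (new)  [load 350/390]
  350 → break 2 (new)  [load 350/390]
  330 → break 3 (new)  [load 330/390]
  280 → break 4 (new)  [load 280/390]
  220 → break 5 (new)  [load 220/390]
  190 → break 6 (new)  [load 190/390]
  180 → break 6  [load 370/390]
  170 → break 5  [load 390/390]
6 commercial breaks opened.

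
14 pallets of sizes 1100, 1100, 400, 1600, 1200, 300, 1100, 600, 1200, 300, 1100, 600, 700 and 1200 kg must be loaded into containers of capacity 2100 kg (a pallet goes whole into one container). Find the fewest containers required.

Total = 1600 + 1200 + 1200 + 1200 + 1100 + 1100 + 1100 + 1100 + 700 + 600 + 600 + 400 + 300 + 300 = 12500 kg.
Lower bound: ⌈12500/2100⌉ = 6 containers.
Also, 8 pallets each exceed 1050 kg, and no two of those can share a container, so at least 8 containers are needed.
A packing using 8 containers:
  container 1: 1600 + 400 = 2000
  container 2: 1200 + 700 = 1900
  container 3: 1200 + 600 + 300 = 2100
  container 4: 1200 + 600 + 300 = 2100
  container 5: 1100 = 1100
  container 6: 1100 = 1100
  container 7: 1100 = 1100
  container 8: 1100 = 1100
This matches the lower bound, so 8 is optimal.

8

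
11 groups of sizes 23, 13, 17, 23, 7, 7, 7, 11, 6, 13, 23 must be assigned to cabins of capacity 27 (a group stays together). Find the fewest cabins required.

Total = 23 + 23 + 23 + 17 + 13 + 13 + 11 + 7 + 7 + 7 + 6 = 150.
Lower bound: ⌈150/27⌉ = 6 cabins.
A packing using 7 cabins:
  cabin 1: 23 = 23
  cabin 2: 23 = 23
  cabin 3: 23 = 23
  cabin 4: 17 + 7 = 24
  cabin 5: 13 + 13 = 26
  cabin 6: 11 + 7 + 7 = 25
  cabin 7: 6 = 6
No arrangement into 6 cabins stays within capacity, so 7 is optimal.

7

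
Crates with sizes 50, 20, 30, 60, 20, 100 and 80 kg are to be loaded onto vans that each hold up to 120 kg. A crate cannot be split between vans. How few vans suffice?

Total = 100 + 80 + 60 + 50 + 30 + 20 + 20 = 360 kg.
Lower bound: ⌈360/120⌉ = 3 vans.
A packing using 4 vans:
  van 1: 100 + 20 = 120
  van 2: 80 + 30 = 110
  van 3: 60 + 50 = 110
  van 4: 20 = 20
No arrangement into 3 vans stays within capacity, so 4 is optimal.

4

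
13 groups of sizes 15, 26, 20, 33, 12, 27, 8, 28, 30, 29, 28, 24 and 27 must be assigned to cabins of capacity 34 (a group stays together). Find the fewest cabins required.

Total = 33 + 30 + 29 + 28 + 28 + 27 + 27 + 26 + 24 + 20 + 15 + 12 + 8 = 307.
Lower bound: ⌈307/34⌉ = 10 cabins.
A packing using 11 cabins:
  cabin 1: 33 = 33
  cabin 2: 30 = 30
  cabin 3: 29 = 29
  cabin 4: 28 = 28
  cabin 5: 28 = 28
  cabin 6: 27 = 27
  cabin 7: 27 = 27
  cabin 8: 26 + 8 = 34
  cabin 9: 24 = 24
  cabin 10: 20 + 12 = 32
  cabin 11: 15 = 15
No arrangement into 10 cabins stays within capacity, so 11 is optimal.

11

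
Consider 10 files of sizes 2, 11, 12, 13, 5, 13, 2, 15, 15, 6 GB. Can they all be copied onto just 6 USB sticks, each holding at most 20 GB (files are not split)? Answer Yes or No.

Yes

A valid assignment using 6 USB sticks:
  USB stick 1: 15 + 5 = 20
  USB stick 2: 15 + 2 + 2 = 19
  USB stick 3: 13 + 6 = 19
  USB stick 4: 13 = 13
  USB stick 5: 12 = 12
  USB stick 6: 11 = 11
Every load is within 20 GB, so 6 USB sticks suffice.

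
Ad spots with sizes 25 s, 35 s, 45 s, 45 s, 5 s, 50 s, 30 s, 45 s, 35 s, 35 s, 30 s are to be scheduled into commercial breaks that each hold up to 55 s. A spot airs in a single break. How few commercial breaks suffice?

9

Total = 50 + 45 + 45 + 45 + 35 + 35 + 35 + 30 + 30 + 25 + 5 = 380 s.
Lower bound: ⌈380/55⌉ = 7 commercial breaks.
Also, 9 ad spots each exceed 55/2 s, and no two of those can share a break, so at least 9 commercial breaks are needed.
A packing using 9 commercial breaks:
  break 1: 50 + 5 = 55
  break 2: 45 = 45
  break 3: 45 = 45
  break 4: 45 = 45
  break 5: 35 = 35
  break 6: 35 = 35
  break 7: 35 = 35
  break 8: 30 + 25 = 55
  break 9: 30 = 30
This matches the lower bound, so 9 is optimal.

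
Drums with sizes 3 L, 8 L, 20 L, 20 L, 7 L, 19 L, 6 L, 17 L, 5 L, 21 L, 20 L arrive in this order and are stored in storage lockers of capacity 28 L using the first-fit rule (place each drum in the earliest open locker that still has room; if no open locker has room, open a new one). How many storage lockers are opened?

  3 → locker 1 (new)  [load 3/28]
  8 → locker 1  [load 11/28]
  20 → locker 2 (new)  [load 20/28]
  20 → locker 3 (new)  [load 20/28]
  7 → locker 1  [load 18/28]
  19 → locker 4 (new)  [load 19/28]
  6 → locker 1  [load 24/28]
  17 → locker 5 (new)  [load 17/28]
  5 → locker 2  [load 25/28]
  21 → locker 6 (new)  [load 21/28]
  20 → locker 7 (new)  [load 20/28]
7 storage lockers opened.

7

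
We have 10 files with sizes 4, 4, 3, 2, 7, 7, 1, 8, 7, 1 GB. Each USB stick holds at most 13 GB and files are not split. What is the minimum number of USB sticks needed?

Total = 8 + 7 + 7 + 7 + 4 + 4 + 3 + 2 + 1 + 1 = 44 GB.
Lower bound: ⌈44/13⌉ = 4 USB sticks.
A packing using 4 USB sticks:
  USB stick 1: 8 + 4 + 1 = 13
  USB stick 2: 7 + 4 + 2 = 13
  USB stick 3: 7 + 3 + 1 = 11
  USB stick 4: 7 = 7
This matches the lower bound, so 4 is optimal.

4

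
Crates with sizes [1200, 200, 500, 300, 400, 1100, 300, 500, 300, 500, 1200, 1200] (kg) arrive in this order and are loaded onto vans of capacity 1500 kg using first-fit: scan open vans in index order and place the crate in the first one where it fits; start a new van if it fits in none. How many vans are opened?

  1200 → van 1 (new)  [load 1200/1500]
  200 → van 1  [load 1400/1500]
  500 → van 2 (new)  [load 500/1500]
  300 → van 2  [load 800/1500]
  400 → van 2  [load 1200/1500]
  1100 → van 3 (new)  [load 1100/1500]
  300 → van 2  [load 1500/1500]
  500 → van 4 (new)  [load 500/1500]
  300 → van 3  [load 1400/1500]
  500 → van 4  [load 1000/1500]
  1200 → van 5 (new)  [load 1200/1500]
  1200 → van 6 (new)  [load 1200/1500]
6 vans opened.

6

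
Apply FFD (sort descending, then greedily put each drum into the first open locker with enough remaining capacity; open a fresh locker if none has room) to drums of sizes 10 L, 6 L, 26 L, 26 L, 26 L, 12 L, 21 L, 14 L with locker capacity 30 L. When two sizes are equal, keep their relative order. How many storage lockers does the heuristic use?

6

Sorted descending: 26, 26, 26, 21, 14, 12, 10, 6.
  26 → locker 1 (new)  [load 26/30]
  26 → locker 2 (new)  [load 26/30]
  26 → locker 3 (new)  [load 26/30]
  21 → locker 4 (new)  [load 21/30]
  14 → locker 5 (new)  [load 14/30]
  12 → locker 5  [load 26/30]
  10 → locker 6 (new)  [load 10/30]
  6 → locker 4  [load 27/30]
6 storage lockers opened.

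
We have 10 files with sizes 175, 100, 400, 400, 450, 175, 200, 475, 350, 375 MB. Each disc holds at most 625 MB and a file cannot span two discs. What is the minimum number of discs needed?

Total = 475 + 450 + 400 + 400 + 375 + 350 + 200 + 175 + 175 + 100 = 3100 MB.
Lower bound: ⌈3100/625⌉ = 5 discs.
Also, 6 files each exceed 625/2 MB, and no two of those can share a disc, so at least 6 discs are needed.
A packing using 6 discs:
  disc 1: 475 + 100 = 575
  disc 2: 450 + 175 = 625
  disc 3: 400 + 200 = 600
  disc 4: 400 + 175 = 575
  disc 5: 375 = 375
  disc 6: 350 = 350
This matches the lower bound, so 6 is optimal.

6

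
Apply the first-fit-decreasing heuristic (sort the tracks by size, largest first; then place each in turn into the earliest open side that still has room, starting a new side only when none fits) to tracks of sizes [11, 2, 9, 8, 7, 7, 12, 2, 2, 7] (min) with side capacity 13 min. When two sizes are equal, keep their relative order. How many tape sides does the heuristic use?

7

Sorted descending: 12, 11, 9, 8, 7, 7, 7, 2, 2, 2.
  12 → side 1 (new)  [load 12/13]
  11 → side 2 (new)  [load 11/13]
  9 → side 3 (new)  [load 9/13]
  8 → side 4 (new)  [load 8/13]
  7 → side 5 (new)  [load 7/13]
  7 → side 6 (new)  [load 7/13]
  7 → side 7 (new)  [load 7/13]
  2 → side 2  [load 13/13]
  2 → side 3  [load 11/13]
  2 → side 3  [load 13/13]
7 tape sides opened.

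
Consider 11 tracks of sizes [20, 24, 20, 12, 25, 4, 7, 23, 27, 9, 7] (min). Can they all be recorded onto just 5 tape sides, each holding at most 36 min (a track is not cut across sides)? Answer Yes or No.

No

Total = 178 min; ⌈178/36⌉ = 5.
6 tracks each exceed half the capacity and cannot share a side, forcing at least 6 tape sides.
At least 6 tape sides are required, but only 5 are allowed.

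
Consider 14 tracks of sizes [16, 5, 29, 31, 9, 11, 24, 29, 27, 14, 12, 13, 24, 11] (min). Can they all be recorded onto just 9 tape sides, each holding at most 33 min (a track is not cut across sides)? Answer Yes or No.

A valid assignment using 9 tape sides:
  side 1: 31 = 31
  side 2: 29 = 29
  side 3: 29 = 29
  side 4: 27 + 5 = 32
  side 5: 24 + 9 = 33
  side 6: 24 = 24
  side 7: 16 + 14 = 30
  side 8: 13 + 12 = 25
  side 9: 11 + 11 = 22
Every load is within 33 min, so 9 tape sides suffice.

Yes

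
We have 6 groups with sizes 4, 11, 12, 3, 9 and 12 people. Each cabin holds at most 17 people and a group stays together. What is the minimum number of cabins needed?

4

Total = 12 + 12 + 11 + 9 + 4 + 3 = 51 people.
Lower bound: ⌈51/17⌉ = 3 cabins.
Also, 4 groups each exceed 17/2 people, and no two of those can share a cabin, so at least 4 cabins are needed.
A packing using 4 cabins:
  cabin 1: 12 + 4 = 16
  cabin 2: 12 + 3 = 15
  cabin 3: 11 = 11
  cabin 4: 9 = 9
This matches the lower bound, so 4 is optimal.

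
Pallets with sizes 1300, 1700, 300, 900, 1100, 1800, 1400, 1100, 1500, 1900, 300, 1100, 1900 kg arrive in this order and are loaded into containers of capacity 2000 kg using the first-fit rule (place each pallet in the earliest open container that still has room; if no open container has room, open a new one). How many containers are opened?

  1300 → container 1 (new)  [load 1300/2000]
  1700 → container 2 (new)  [load 1700/2000]
  300 → container 1  [load 1600/2000]
  900 → container 3 (new)  [load 900/2000]
  1100 → container 3  [load 2000/2000]
  1800 → container 4 (new)  [load 1800/2000]
  1400 → container 5 (new)  [load 1400/2000]
  1100 → container 6 (new)  [load 1100/2000]
  1500 → container 7 (new)  [load 1500/2000]
  1900 → container 8 (new)  [load 1900/2000]
  300 → container 1  [load 1900/2000]
  1100 → container 9 (new)  [load 1100/2000]
  1900 → container 10 (new)  [load 1900/2000]
10 containers opened.

10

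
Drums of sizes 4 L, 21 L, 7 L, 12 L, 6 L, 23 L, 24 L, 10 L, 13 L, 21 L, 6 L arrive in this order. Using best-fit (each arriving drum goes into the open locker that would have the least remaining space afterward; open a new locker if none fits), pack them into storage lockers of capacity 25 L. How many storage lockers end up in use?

  4 → locker 1 (new)  [load 4/25]
  21 → locker 1  [load 25/25]
  7 → locker 2 (new)  [load 7/25]
  12 → locker 2  [load 19/25]
  6 → locker 2  [load 25/25]
  23 → locker 3 (new)  [load 23/25]
  24 → locker 4 (new)  [load 24/25]
  10 → locker 5 (new)  [load 10/25]
  13 → locker 5  [load 23/25]
  21 → locker 6 (new)  [load 21/25]
  6 → locker 7 (new)  [load 6/25]
7 storage lockers opened.

7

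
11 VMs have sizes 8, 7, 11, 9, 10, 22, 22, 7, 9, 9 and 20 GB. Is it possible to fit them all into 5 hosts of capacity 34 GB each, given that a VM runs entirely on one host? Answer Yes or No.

Yes

A valid assignment using 5 hosts:
  host 1: 22 + 11 = 33
  host 2: 22 + 10 = 32
  host 3: 20 + 9 = 29
  host 4: 9 + 9 + 8 + 7 = 33
  host 5: 7 = 7
Every load is within 34 GB, so 5 hosts suffice.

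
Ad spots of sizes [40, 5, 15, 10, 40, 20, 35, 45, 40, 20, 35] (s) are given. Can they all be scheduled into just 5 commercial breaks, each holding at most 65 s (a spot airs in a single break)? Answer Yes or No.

Total = 305 s; ⌈305/65⌉ = 5.
6 ad spots each exceed half the capacity and cannot share a break, forcing at least 6 commercial breaks.
At least 6 commercial breaks are required, but only 5 are allowed.

No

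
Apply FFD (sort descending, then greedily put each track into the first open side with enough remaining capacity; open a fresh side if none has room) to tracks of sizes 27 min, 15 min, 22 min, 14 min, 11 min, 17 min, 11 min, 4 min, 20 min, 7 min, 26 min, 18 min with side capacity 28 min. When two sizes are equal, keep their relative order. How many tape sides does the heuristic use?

Sorted descending: 27, 26, 22, 20, 18, 17, 15, 14, 11, 11, 7, 4.
  27 → side 1 (new)  [load 27/28]
  26 → side 2 (new)  [load 26/28]
  22 → side 3 (new)  [load 22/28]
  20 → side 4 (new)  [load 20/28]
  18 → side 5 (new)  [load 18/28]
  17 → side 6 (new)  [load 17/28]
  15 → side 7 (new)  [load 15/28]
  14 → side 8 (new)  [load 14/28]
  11 → side 6  [load 28/28]
  11 → side 7  [load 26/28]
  7 → side 4  [load 27/28]
  4 → side 3  [load 26/28]
8 tape sides opened.

8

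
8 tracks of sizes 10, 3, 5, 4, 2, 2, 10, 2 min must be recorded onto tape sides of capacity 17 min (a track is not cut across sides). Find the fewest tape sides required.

Total = 10 + 10 + 5 + 4 + 3 + 2 + 2 + 2 = 38 min.
Lower bound: ⌈38/17⌉ = 3 tape sides.
A packing using 3 tape sides:
  side 1: 10 + 5 + 2 = 17
  side 2: 10 + 4 + 3 = 17
  side 3: 2 + 2 = 4
This matches the lower bound, so 3 is optimal.

3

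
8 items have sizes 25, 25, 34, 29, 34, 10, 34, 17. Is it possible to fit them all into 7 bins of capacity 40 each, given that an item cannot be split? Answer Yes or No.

A valid assignment using 7 bins:
  bin 1: 34 = 34
  bin 2: 34 = 34
  bin 3: 34 = 34
  bin 4: 29 + 10 = 39
  bin 5: 25 = 25
  bin 6: 25 = 25
  bin 7: 17 = 17
Every load is within 40, so 7 bins suffice.

Yes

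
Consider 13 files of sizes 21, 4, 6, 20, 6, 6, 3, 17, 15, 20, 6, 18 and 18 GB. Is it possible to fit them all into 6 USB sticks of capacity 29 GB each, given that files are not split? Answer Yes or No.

No

Total = 160 GB; ⌈160/29⌉ = 6.
7 files each exceed half the capacity and cannot share a USB stick, forcing at least 7 USB sticks.
At least 7 USB sticks are required, but only 6 are allowed.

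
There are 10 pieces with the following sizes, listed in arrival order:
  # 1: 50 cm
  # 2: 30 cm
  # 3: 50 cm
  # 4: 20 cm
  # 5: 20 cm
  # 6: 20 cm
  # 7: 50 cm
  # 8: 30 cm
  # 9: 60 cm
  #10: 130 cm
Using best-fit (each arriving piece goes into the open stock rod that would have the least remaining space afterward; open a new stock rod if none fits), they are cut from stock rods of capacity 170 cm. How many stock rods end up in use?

3

  50 → stock rod 1 (new)  [load 50/170]
  30 → stock rod 1  [load 80/170]
  50 → stock rod 1  [load 130/170]
  20 → stock rod 1  [load 150/170]
  20 → stock rod 1  [load 170/170]
  20 → stock rod 2 (new)  [load 20/170]
  50 → stock rod 2  [load 70/170]
  30 → stock rod 2  [load 100/170]
  60 → stock rod 2  [load 160/170]
  130 → stock rod 3 (new)  [load 130/170]
3 stock rods opened.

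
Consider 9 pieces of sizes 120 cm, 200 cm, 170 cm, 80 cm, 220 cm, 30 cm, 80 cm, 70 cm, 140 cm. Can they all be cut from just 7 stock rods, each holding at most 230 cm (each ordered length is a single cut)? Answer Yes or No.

Yes

A valid assignment using 6 stock rods:
  stock rod 1: 220 = 220
  stock rod 2: 200 + 30 = 230
  stock rod 3: 170 = 170
  stock rod 4: 140 + 80 = 220
  stock rod 5: 120 + 80 = 200
  stock rod 6: 70 = 70
That uses only 6 ≤ 7, so 7 stock rods are enough.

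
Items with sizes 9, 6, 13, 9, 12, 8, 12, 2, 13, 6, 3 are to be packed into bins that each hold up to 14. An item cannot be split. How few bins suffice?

8

Total = 13 + 13 + 12 + 12 + 9 + 9 + 8 + 6 + 6 + 3 + 2 = 93.
Lower bound: ⌈93/14⌉ = 7 bins.
A packing using 8 bins:
  bin 1: 13 = 13
  bin 2: 13 = 13
  bin 3: 12 + 2 = 14
  bin 4: 12 = 12
  bin 5: 9 + 3 = 12
  bin 6: 9 = 9
  bin 7: 8 + 6 = 14
  bin 8: 6 = 6
No arrangement into 7 bins stays within capacity, so 8 is optimal.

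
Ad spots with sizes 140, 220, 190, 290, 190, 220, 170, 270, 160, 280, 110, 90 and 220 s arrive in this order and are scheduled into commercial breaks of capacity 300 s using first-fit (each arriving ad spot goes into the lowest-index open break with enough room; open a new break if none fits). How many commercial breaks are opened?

  140 → break 1 (new)  [load 140/300]
  220 → break 2 (new)  [load 220/300]
  190 → break 3 (new)  [load 190/300]
  290 → break 4 (new)  [load 290/300]
  190 → break 5 (new)  [load 190/300]
  220 → break 6 (new)  [load 220/300]
  170 → break 7 (new)  [load 170/300]
  270 → break 8 (new)  [load 270/300]
  160 → break 1  [load 300/300]
  280 → break 9 (new)  [load 280/300]
  110 → break 3  [load 300/300]
  90 → break 5  [load 280/300]
  220 → break 10 (new)  [load 220/300]
10 commercial breaks opened.

10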